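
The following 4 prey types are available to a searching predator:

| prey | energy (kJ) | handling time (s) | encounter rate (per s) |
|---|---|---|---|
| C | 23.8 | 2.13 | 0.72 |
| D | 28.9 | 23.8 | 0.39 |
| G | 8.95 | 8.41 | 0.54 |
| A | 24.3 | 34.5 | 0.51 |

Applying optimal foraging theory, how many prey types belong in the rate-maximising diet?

Rank by E/h (kJ/s): C 11.2, D 1.21, G 1.06, A 0.704. Include each in turn until the next type's E/h falls below the running intake rate.
Rate on top 1: 6.763. D: 1.21 < 6.763 → exclude; stop.
Optimal diet: C — 1 of 4 types.

1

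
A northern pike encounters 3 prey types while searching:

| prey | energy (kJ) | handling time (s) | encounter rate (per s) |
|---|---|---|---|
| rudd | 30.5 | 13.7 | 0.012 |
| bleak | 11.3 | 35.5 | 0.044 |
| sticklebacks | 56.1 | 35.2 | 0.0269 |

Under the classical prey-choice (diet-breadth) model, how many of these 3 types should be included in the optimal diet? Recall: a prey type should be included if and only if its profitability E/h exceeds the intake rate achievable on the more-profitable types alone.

2

Profitabilities (E/h, kJ/s): rudd 2.23, sticklebacks 1.59, bleak 0.318. Add prey in this order while the next type's profitability exceeds the intake rate on those already taken.
Rate on top 1: 0.3143. sticklebacks: 1.59 > 0.3143 → include.
Rate on top 2: 0.8881. bleak: 0.318 < 0.8881 → exclude; stop.
Optimal diet: rudd, sticklebacks — 2 of 3 types.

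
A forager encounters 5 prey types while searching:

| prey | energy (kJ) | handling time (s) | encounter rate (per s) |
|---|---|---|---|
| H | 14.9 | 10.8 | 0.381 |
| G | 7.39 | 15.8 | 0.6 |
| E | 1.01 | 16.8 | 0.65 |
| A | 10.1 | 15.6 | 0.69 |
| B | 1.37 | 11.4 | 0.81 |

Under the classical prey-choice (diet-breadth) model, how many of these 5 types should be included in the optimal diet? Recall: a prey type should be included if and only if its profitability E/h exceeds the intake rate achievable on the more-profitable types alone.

1

Rank by E/h (kJ/s): H 1.38, A 0.647, G 0.468, B 0.12, E 0.0601. Include each in turn until the next type's E/h falls below the running intake rate.
Rate on top 1: 1.11. A: 0.647 < 1.11 → exclude; stop.
Optimal diet: H — 1 of 5 types.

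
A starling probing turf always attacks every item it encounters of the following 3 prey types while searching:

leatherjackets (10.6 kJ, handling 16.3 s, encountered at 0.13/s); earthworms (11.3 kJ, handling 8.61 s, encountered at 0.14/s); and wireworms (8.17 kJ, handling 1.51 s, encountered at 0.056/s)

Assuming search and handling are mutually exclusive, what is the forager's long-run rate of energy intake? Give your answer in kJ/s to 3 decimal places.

0.775 kJ/s

Energy encountered per unit search time: 0.13×10.6 + 0.14×11.3 + 0.056×8.17 = 3.418 kJ/s.
Handling time per unit search time: 0.13×16.3 + 0.14×8.61 + 0.056×1.51 = 3.409.
Rate = 3.418/(1 + 3.409) = 0.7751 kJ/s.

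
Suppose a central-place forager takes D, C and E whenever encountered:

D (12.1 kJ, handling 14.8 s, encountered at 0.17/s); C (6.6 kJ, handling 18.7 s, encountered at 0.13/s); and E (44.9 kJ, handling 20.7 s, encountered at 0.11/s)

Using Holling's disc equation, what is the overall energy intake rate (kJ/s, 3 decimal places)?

0.955 kJ/s

Energy encountered per unit search time: 0.17×12.1 + 0.13×6.6 + 0.11×44.9 = 7.854 kJ/s.
Handling time per unit search time: 0.17×14.8 + 0.13×18.7 + 0.11×20.7 = 7.224.
Rate = 7.854/(1 + 7.224) = 0.955 kJ/s.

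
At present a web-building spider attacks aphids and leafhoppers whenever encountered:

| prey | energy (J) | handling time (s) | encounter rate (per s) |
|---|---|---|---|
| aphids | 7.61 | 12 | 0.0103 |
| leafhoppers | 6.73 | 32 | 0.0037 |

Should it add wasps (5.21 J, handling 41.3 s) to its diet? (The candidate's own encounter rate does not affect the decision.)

Intake rate on the current diet: R = (0.0103×7.61 + 0.0037×6.73) / (1 + 0.0103×12 + 0.0037×32) = 0.1033/1.242 = 0.08316 J/s.
Profitability of wasps: 5.21/41.3 = 0.1262 J/s.
Since 0.1262 > R, including wasps increases the long-run rate.

Yes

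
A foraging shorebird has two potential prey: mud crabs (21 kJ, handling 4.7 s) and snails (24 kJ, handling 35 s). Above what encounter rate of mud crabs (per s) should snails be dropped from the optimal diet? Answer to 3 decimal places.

0.039 per s

Drop snails once their profitability E₂/h₂ falls below the rate achievable on mud crabs alone: E₂/h₂ = λE₁/(1 + λh₁).
Solve for λ: λE₁h₂ = E₂(1 + λh₁) → λ(E₁h₂ − E₂h₁) = E₂ → λ = E₂/(E₁h₂ − E₂h₁).
λ = 24/(21×35 − 24×4.7) = 24/622.2 = 0.03857 per s.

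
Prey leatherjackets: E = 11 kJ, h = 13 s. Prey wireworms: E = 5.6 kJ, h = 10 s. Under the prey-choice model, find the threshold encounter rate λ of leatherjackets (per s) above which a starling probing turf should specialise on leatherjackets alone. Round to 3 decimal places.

Drop wireworms once their profitability E₂/h₂ falls below the rate achievable on leatherjackets alone: E₂/h₂ = λE₁/(1 + λh₁).
Solve for λ: λE₁h₂ = E₂(1 + λh₁) → λ(E₁h₂ − E₂h₁) = E₂ → λ = E₂/(E₁h₂ − E₂h₁).
λ = 5.6/(11×10 − 5.6×13) = 5.6/37.2 = 0.1505 per s.

0.151 per s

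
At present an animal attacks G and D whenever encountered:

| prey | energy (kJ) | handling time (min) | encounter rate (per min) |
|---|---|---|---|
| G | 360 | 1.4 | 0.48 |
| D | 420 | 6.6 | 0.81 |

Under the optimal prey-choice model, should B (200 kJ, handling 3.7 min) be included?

On G and D alone, R = ΣλE/(1+Σλh) = 513/7.018 = 73.1 kJ/min.
Profitability of B: 200/3.7 = 54.05 kJ/min.
Since 54.05 < R, time spent handling B is better spent searching.

No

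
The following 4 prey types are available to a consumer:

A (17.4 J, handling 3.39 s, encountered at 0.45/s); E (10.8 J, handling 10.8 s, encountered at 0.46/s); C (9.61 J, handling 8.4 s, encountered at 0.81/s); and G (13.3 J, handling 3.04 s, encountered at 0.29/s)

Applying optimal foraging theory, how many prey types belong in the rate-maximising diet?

E/h in descending order: A 5.13, G 4.38, C 1.14, E 1 J/s. The optimal diet is the largest prefix of this list for which every included type satisfies E_i/h_i > R on the types above it.
Rate on top 1: 3.1. G: 4.38 > 3.1 → include.
Rate on top 2: 3.43. C: 1.14 < 3.43 → exclude; stop.
Optimal diet: A, G — 2 of 4 types.

2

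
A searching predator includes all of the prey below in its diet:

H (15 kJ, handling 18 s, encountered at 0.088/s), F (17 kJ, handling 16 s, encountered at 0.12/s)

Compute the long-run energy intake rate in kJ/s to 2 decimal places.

0.75 kJ/s

R = (0.088×15 + 0.12×17) / (1 + 0.088×18 + 0.12×16) = 3.36/4.504 = 0.746 kJ/s.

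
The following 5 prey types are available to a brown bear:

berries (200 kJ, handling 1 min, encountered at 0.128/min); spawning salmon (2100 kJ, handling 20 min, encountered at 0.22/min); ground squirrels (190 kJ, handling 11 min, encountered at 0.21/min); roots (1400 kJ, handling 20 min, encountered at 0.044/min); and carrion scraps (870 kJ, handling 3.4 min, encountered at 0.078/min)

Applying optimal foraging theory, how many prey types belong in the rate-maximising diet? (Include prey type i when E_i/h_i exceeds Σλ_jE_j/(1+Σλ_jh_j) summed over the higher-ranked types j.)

3

Profitabilities (E/h, kJ/min): carrion scraps 256, berries 200, spawning salmon 105, roots 70, ground squirrels 17.3. Add prey in this order while the next type's profitability exceeds the intake rate on those already taken.
Rate on top 1: 53.64. berries: 200 > 53.64 → include.
Rate on top 2: 67.08. spawning salmon: 105 > 67.08 → include.
Rate on top 3: 95.88. roots: 70 < 95.88 → exclude; stop.
Optimal diet: carrion scraps, berries, spawning salmon — 3 of 5 types.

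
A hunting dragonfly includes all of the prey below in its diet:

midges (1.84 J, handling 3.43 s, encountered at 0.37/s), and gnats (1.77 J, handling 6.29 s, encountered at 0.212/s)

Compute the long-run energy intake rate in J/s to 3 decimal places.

Energy encountered per unit search time: 0.37×1.84 + 0.212×1.77 = 1.056 J/s.
Handling time per unit search time: 0.37×3.43 + 0.212×6.29 = 2.603.
Rate = 1.056/(1 + 2.603) = 0.2931 J/s.

0.293 J/s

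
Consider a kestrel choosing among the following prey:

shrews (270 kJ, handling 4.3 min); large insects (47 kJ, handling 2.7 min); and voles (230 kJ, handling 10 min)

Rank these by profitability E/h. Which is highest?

shrews

Profitability E/h (kJ/min): shrews = 270/4.3 = 62.8, large insects = 47/2.7 = 17.4, voles = 230/10 = 23.
Ranked: shrews > voles > large insects.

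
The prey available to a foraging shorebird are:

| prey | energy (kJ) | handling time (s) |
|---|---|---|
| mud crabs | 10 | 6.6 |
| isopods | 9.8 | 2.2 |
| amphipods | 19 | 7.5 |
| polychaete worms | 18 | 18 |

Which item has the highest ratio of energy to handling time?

Profitability E/h (kJ/s): mud crabs = 10/6.6 = 1.52, isopods = 9.8/2.2 = 4.45, amphipods = 19/7.5 = 2.53, polychaete worms = 18/18 = 1.
Ranked: isopods > amphipods > mud crabs > polychaete worms.

isopods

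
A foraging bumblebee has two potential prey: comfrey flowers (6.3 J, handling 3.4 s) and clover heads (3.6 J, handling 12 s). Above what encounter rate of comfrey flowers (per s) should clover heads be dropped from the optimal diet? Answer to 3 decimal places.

The zero-one rule: include clover heads iff E₂/h₂ > λE₁/(1+λh₁). Equality gives the switch point.
λE₁h₂ = E₂ + λE₂h₁ ⇒ λ = E₂/(E₁h₂ − E₂h₁) = 3.6/(75.6 − 12.24) = 0.05682 per s.

0.057 per s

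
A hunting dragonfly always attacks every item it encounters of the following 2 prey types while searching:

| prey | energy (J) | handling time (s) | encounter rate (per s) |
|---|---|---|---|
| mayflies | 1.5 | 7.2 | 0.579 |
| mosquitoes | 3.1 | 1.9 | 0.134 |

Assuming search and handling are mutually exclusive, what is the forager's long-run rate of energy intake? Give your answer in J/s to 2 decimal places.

Energy encountered per unit search time: 0.579×1.5 + 0.134×3.1 = 1.284 J/s.
Handling time per unit search time: 0.579×7.2 + 0.134×1.9 = 4.423.
Rate = 1.284/(1 + 4.423) = 0.2367 J/s.

0.24 J/s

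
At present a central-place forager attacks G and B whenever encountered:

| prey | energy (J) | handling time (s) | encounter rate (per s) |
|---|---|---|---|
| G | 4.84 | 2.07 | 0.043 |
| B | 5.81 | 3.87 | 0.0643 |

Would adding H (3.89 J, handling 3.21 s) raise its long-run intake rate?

Intake rate on the current diet: R = (0.043×4.84 + 0.0643×5.81) / (1 + 0.043×2.07 + 0.0643×3.87) = 0.5817/1.338 = 0.4348 J/s.
Profitability of H: 3.89/3.21 = 1.212 J/s.
1.212 > 0.4348, so adding H raises the average — include it.

Yes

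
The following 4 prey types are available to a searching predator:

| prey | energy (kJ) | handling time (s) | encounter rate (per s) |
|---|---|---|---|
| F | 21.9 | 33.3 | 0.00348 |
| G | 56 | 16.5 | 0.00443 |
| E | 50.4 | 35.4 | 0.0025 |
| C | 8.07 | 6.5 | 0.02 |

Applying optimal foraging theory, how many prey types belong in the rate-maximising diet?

Profitabilities (E/h, kJ/s): G 3.39, E 1.42, C 1.24, F 0.658. Add prey in this order while the next type's profitability exceeds the intake rate on those already taken.
Rate on top 1: 0.2312. E: 1.42 > 0.2312 → include.
Rate on top 2: 0.322. C: 1.24 > 0.322 → include.
Rate on top 3: 0.4146. F: 0.658 > 0.4146 → include.
Optimal diet: G, E, C, F — 4 of 4 types.

4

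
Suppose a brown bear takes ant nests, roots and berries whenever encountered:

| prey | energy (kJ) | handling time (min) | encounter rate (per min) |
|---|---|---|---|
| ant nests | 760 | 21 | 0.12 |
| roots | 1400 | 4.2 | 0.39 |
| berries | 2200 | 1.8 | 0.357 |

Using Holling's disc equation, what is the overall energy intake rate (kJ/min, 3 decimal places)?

245.250 kJ/min

Energy encountered per unit search time: 0.12×760 + 0.39×1400 + 0.357×2200 = 1423 kJ/min.
Handling time per unit search time: 0.12×21 + 0.39×4.2 + 0.357×1.8 = 4.801.
Rate = 1423/(1 + 4.801) = 245.3 kJ/min.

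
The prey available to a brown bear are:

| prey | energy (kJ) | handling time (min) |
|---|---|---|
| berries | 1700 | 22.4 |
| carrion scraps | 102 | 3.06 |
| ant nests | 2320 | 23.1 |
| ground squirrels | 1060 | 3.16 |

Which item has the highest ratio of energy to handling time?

ground squirrels

Profitability E/h (kJ/min): berries = 1700/22.4 = 75.9, carrion scraps = 102/3.06 = 33.3, ant nests = 2320/23.1 = 100, ground squirrels = 1060/3.16 = 335.
Ranked: ground squirrels > ant nests > berries > carrion scraps.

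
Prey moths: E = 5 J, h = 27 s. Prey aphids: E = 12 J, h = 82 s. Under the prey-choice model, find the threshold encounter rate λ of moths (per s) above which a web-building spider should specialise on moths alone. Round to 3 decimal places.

Drop aphids once their profitability E₂/h₂ falls below the rate achievable on moths alone: E₂/h₂ = λE₁/(1 + λh₁).
Solve for λ: λE₁h₂ = E₂(1 + λh₁) → λ(E₁h₂ − E₂h₁) = E₂ → λ = E₂/(E₁h₂ − E₂h₁).
λ = 12/(5×82 − 12×27) = 12/86 = 0.1395 per s.

0.140 per s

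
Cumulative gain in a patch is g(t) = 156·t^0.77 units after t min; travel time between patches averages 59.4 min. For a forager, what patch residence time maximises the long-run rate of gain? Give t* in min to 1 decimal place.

By the marginal value theorem, leave when the instantaneous gain rate g'(t) equals the habitat-wide average g(t)/(T + t).
g'(t) = 0.77·156·t^-0.23. Setting 0.77·156·t^-0.23 = 156·t^0.77/(59.4+t) gives 0.77(59.4+t) = t, so 0.23·t = 0.77×59.4.
t* = 0.77×59.4/0.23 = 198.9 min.

198.9 min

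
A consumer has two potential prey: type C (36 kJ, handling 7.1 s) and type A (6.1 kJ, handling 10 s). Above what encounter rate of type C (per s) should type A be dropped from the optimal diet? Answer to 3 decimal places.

0.019 per s

The zero-one rule: include type A iff E₂/h₂ > λE₁/(1+λh₁). Equality gives the switch point.
λE₁h₂ = E₂ + λE₂h₁ ⇒ λ = E₂/(E₁h₂ − E₂h₁) = 6.1/(360 − 43.31) = 0.01926 per s.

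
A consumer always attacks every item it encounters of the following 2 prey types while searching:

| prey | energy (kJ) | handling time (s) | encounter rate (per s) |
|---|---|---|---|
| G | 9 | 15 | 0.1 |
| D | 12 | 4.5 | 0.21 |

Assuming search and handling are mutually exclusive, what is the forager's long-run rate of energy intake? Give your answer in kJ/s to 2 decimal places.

R = (0.1×9 + 0.21×12) / (1 + 0.1×15 + 0.21×4.5) = 3.42/3.445 = 0.9927 kJ/s.

0.99 kJ/s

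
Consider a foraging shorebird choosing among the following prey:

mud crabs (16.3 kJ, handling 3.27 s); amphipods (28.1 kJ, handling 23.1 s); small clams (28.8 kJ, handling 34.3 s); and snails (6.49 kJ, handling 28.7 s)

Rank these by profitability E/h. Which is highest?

Profitability E/h (kJ/s): mud crabs = 16.3/3.27 = 4.98, amphipods = 28.1/23.1 = 1.22, small clams = 28.8/34.3 = 0.84, snails = 6.49/28.7 = 0.226.
Ranked: mud crabs > amphipods > small clams > snails.

mud crabs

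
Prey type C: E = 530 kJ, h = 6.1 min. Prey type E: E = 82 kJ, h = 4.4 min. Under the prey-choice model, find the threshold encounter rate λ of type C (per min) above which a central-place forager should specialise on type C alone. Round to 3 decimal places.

0.045 per min

Drop type E once their profitability E₂/h₂ falls below the rate achievable on type C alone: E₂/h₂ = λE₁/(1 + λh₁).
Solve for λ: λE₁h₂ = E₂(1 + λh₁) → λ(E₁h₂ − E₂h₁) = E₂ → λ = E₂/(E₁h₂ − E₂h₁).
λ = 82/(530×4.4 − 82×6.1) = 82/1832 = 0.04476 per min.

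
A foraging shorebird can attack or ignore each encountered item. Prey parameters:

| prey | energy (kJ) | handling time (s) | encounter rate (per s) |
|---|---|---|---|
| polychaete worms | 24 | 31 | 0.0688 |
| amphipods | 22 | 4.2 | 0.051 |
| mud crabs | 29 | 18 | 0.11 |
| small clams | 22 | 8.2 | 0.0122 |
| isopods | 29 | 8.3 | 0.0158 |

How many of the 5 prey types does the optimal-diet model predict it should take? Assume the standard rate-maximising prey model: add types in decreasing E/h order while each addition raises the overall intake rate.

Profitabilities (E/h, kJ/s): amphipods 5.24, isopods 3.49, small clams 2.68, mud crabs 1.61, polychaete worms 0.774. Add prey in this order while the next type's profitability exceeds the intake rate on those already taken.
Rate on top 1: 0.9241. isopods: 3.49 > 0.9241 → include.
Rate on top 2: 1.175. small clams: 2.68 > 1.175 → include.
Rate on top 3: 1.279. mud crabs: 1.61 > 1.279 → include.
Rate on top 4: 1.471. polychaete worms: 0.774 < 1.471 → exclude; stop.
Optimal diet: amphipods, isopods, small clams, mud crabs — 4 of 5 types.

4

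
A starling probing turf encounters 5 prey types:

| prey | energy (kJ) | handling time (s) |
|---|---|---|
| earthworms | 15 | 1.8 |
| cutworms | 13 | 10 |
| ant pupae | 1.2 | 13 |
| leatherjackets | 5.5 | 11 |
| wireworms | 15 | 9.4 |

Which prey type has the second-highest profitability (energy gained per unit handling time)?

wireworms

Profitability E/h (kJ/s): earthworms = 15/1.8 = 8.33, cutworms = 13/10 = 1.3, ant pupae = 1.2/13 = 0.0923, leatherjackets = 5.5/11 = 0.5, wireworms = 15/9.4 = 1.6.
Ranked: earthworms > wireworms > cutworms > leatherjackets > ant pupae.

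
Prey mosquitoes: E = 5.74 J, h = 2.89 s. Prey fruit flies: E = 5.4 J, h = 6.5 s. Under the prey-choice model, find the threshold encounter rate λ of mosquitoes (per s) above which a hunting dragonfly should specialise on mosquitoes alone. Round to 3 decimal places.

0.249 per s

The zero-one rule: include fruit flies iff E₂/h₂ > λE₁/(1+λh₁). Equality gives the switch point.
λE₁h₂ = E₂ + λE₂h₁ ⇒ λ = E₂/(E₁h₂ − E₂h₁) = 5.4/(37.31 − 15.61) = 0.2488 per s.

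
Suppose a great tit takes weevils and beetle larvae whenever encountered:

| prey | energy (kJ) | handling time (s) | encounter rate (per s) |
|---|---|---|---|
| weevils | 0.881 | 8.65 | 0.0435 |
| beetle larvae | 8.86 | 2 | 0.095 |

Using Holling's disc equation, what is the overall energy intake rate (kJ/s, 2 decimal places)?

R = Σλ_iE_i / (1 + Σλ_ih_i)
Numerator: 0.0435×0.881 + 0.095×8.86 = 0.88
Denominator: 1 + 0.0435×8.65 + 0.095×2 = 1.566
R = 0.88/1.566 = 0.5619 kJ/s

0.56 kJ/s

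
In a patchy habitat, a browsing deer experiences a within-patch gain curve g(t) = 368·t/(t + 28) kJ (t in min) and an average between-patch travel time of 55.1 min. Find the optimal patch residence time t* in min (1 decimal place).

39.3 min

Maximise g(t)/(T+t): set derivative to zero → g'(t)(T+t) = g(t).
g'(t) = 368·28/(t + 28)². Setting 368·28/(t+28)² = 368t/[(t+28)(55.1+t)] gives 28(55.1+t) = t(t+28), so t² = 28×55.1 = 1543.
t* = √1543 = 39.28 min.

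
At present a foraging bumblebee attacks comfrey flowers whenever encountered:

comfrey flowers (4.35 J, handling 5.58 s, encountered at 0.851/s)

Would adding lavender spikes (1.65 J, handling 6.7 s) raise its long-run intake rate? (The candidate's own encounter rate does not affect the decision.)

No

On comfrey flowers alone, R = ΣλE/(1+Σλh) = 3.702/5.749 = 0.644 J/s.
lavender spikes: E/h = 1.65/6.7 = 0.2463 J/s.
0.2463 < 0.644, so adding lavender spikes would lower the average — exclude it.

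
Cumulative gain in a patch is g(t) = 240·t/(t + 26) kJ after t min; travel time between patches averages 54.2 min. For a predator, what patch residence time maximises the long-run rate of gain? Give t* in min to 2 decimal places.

37.54 min

Optimal t* satisfies g'(t*) = g(t*)/(T + t*).
g'(t) = 240·26/(t + 26)². Setting 240·26/(t+26)² = 240t/[(t+26)(54.2+t)] gives 26(54.2+t) = t(t+26), so t² = 26×54.2 = 1409.
t* = √1409 = 37.54 min.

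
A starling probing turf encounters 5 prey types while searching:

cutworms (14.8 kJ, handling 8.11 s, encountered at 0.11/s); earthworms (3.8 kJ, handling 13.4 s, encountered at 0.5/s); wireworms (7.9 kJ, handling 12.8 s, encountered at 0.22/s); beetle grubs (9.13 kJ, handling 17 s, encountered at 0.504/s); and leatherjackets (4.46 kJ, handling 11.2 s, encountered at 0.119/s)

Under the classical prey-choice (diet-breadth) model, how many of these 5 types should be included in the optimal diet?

1

Rank by E/h (kJ/s): cutworms 1.82, wireworms 0.617, beetle grubs 0.537, leatherjackets 0.398, earthworms 0.284. Include each in turn until the next type's E/h falls below the running intake rate.
Rate on top 1: 0.8604. wireworms: 0.617 < 0.8604 → exclude; stop.
Optimal diet: cutworms — 1 of 5 types.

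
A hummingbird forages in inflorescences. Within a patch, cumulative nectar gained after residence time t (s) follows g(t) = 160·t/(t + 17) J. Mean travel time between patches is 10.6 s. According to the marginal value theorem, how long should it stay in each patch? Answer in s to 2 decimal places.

13.42 s

Maximise g(t)/(T+t): set derivative to zero → g'(t)(T+t) = g(t).
g'(t) = 160·17/(t + 17)². Setting 160·17/(t+17)² = 160t/[(t+17)(10.6+t)] gives 17(10.6+t) = t(t+17), so t² = 17×10.6 = 180.2.
t* = √180.2 = 13.42 s.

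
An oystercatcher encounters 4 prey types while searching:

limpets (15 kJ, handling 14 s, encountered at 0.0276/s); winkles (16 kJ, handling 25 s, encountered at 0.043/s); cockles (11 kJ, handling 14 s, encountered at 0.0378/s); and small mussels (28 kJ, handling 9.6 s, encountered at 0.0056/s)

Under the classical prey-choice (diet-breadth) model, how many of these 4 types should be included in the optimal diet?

Rank by E/h (kJ/s): small mussels 2.92, limpets 1.07, cockles 0.786, winkles 0.64. Include each in turn until the next type's E/h falls below the running intake rate.
Rate on top 1: 0.1488. limpets: 1.07 > 0.1488 → include.
Rate on top 2: 0.3963. cockles: 0.786 > 0.3963 → include.
Rate on top 3: 0.501. winkles: 0.64 > 0.501 → include.
Optimal diet: small mussels, limpets, cockles, winkles — 4 of 4 types.

4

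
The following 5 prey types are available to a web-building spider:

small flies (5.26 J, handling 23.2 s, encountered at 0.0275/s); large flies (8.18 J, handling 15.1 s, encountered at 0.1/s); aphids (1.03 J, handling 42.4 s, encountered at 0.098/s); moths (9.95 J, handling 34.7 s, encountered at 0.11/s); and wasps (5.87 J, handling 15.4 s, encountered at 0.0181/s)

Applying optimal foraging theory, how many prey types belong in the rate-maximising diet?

E/h in descending order: large flies 0.542, wasps 0.381, moths 0.287, small flies 0.227, aphids 0.0243 J/s. The optimal diet is the largest prefix of this list for which every included type satisfies E_i/h_i > R on the types above it.
Rate on top 1: 0.3259. wasps: 0.381 > 0.3259 → include.
Rate on top 2: 0.3314. moths: 0.287 < 0.3314 → exclude; stop.
Optimal diet: large flies, wasps — 2 of 5 types.

2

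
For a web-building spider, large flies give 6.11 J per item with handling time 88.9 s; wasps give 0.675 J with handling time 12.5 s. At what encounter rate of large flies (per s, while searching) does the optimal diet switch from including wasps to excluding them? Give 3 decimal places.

0.041 per s

Drop wasps once their profitability E₂/h₂ falls below the rate achievable on large flies alone: E₂/h₂ = λE₁/(1 + λh₁).
Solve for λ: λE₁h₂ = E₂(1 + λh₁) → λ(E₁h₂ − E₂h₁) = E₂ → λ = E₂/(E₁h₂ − E₂h₁).
λ = 0.675/(6.11×12.5 − 0.675×88.9) = 0.675/16.37 = 0.04124 per s.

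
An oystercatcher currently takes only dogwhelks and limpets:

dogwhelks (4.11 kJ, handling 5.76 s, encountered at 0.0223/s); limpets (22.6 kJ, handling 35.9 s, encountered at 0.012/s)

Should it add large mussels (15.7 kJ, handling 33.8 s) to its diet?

On dogwhelks and limpets alone, R = ΣλE/(1+Σλh) = 0.3629/1.559 = 0.2327 kJ/s.
Profitability of large mussels: 15.7/33.8 = 0.4645 kJ/s.
Since 0.4645 > R, including large mussels increases the long-run rate.

Yes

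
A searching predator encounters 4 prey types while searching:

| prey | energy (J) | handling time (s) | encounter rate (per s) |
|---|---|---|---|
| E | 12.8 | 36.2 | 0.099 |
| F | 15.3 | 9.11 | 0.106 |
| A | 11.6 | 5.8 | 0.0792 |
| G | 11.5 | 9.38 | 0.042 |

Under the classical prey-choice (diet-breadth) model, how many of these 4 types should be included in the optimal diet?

3

Rank by E/h (J/s): A 2, F 1.68, G 1.23, E 0.354. Include each in turn until the next type's E/h falls below the running intake rate.
Rate on top 1: 0.6295. F: 1.68 > 0.6295 → include.
Rate on top 2: 1.048. G: 1.23 > 1.048 → include.
Rate on top 3: 1.073. E: 0.354 < 1.073 → exclude; stop.
Optimal diet: A, F, G — 3 of 4 types.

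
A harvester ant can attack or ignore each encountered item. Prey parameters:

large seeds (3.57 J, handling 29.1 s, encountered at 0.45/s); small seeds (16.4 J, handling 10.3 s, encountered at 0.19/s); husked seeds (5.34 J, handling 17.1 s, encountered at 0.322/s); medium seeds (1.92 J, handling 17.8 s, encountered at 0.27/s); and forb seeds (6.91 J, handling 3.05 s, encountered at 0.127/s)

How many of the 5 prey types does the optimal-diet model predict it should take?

2

Profitabilities (E/h, J/s): forb seeds 2.27, small seeds 1.59, husked seeds 0.312, large seeds 0.123, medium seeds 0.108. Add prey in this order while the next type's profitability exceeds the intake rate on those already taken.
Rate on top 1: 0.6326. small seeds: 1.59 > 0.6326 → include.
Rate on top 2: 1.194. husked seeds: 0.312 < 1.194 → exclude; stop.
Optimal diet: forb seeds, small seeds — 2 of 5 types.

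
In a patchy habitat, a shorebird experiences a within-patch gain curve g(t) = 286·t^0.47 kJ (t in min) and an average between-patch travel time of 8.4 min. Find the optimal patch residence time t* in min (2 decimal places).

7.45 min

Maximise g(t)/(T+t): set derivative to zero → g'(t)(T+t) = g(t).
g'(t) = 0.47·286·t^-0.53. Setting 0.47·286·t^-0.53 = 286·t^0.47/(8.4+t) gives 0.47(8.4+t) = t, so 0.53·t = 0.47×8.4.
t* = 0.47×8.4/0.53 = 7.449 min.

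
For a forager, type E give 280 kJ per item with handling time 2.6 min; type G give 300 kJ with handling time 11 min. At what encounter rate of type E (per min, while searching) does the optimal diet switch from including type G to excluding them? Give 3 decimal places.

0.130 per min

Drop type G once their profitability E₂/h₂ falls below the rate achievable on type E alone: E₂/h₂ = λE₁/(1 + λh₁).
Solve for λ: λE₁h₂ = E₂(1 + λh₁) → λ(E₁h₂ − E₂h₁) = E₂ → λ = E₂/(E₁h₂ − E₂h₁).
λ = 300/(280×11 − 300×2.6) = 300/2300 = 0.1304 per min.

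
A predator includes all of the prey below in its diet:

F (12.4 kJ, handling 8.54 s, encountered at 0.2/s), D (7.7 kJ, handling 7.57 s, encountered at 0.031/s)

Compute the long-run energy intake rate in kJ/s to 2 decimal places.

0.92 kJ/s

R = (0.2×12.4 + 0.031×7.7) / (1 + 0.2×8.54 + 0.031×7.57) = 2.719/2.943 = 0.9239 kJ/s.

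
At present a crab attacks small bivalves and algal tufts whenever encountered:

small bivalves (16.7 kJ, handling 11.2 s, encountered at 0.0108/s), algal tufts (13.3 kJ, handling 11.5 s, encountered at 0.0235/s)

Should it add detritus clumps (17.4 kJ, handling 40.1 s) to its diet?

Yes

Intake rate on the current diet: R = (0.0108×16.7 + 0.0235×13.3) / (1 + 0.0108×11.2 + 0.0235×11.5) = 0.4929/1.391 = 0.3543 kJ/s.
detritus clumps: E/h = 17.4/40.1 = 0.4339 kJ/s.
0.4339 > 0.3543, so adding detritus clumps raises the average — include it.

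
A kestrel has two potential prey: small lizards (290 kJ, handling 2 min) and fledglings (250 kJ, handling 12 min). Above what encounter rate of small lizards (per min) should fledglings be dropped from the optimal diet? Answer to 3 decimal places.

0.084 per min

Drop fledglings once their profitability E₂/h₂ falls below the rate achievable on small lizards alone: E₂/h₂ = λE₁/(1 + λh₁).
Solve for λ: λE₁h₂ = E₂(1 + λh₁) → λ(E₁h₂ − E₂h₁) = E₂ → λ = E₂/(E₁h₂ − E₂h₁).
λ = 250/(290×12 − 250×2) = 250/2980 = 0.08389 per min.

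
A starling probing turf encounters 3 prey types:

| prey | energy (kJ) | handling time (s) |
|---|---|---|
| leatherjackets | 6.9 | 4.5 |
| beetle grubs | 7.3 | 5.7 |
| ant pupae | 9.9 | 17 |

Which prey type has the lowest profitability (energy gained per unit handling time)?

ant pupae

In descending order of E/h:
leatherjackets: 6.9/4.5 = 1.53 kJ/s
beetle grubs: 7.3/5.7 = 1.28 kJ/s
ant pupae: 9.9/17 = 0.582 kJ/s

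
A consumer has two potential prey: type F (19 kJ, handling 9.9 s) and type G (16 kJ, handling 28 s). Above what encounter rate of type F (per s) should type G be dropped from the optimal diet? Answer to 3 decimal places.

At the threshold, the rate on type F alone equals the profitability of type G: λ·19/(1 + λ·9.9) = 16/28 = 0.5714.
Rearranging, λ(19 − 0.5714×9.9) = 0.5714, so λ = 0.5714/13.34 = 0.04283 per s.

0.043 per s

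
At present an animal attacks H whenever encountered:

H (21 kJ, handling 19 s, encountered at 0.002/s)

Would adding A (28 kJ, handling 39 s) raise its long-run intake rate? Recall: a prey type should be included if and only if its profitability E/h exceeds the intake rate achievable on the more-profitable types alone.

On H alone, R = ΣλE/(1+Σλh) = 0.042/1.038 = 0.04046 kJ/s.
A: E/h = 28/39 = 0.7179 kJ/s.
Since 0.7179 > R, including A increases the long-run rate.

Yes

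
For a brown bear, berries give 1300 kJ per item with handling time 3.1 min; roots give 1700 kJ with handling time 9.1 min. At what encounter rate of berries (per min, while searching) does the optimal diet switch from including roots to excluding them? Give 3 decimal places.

The zero-one rule: include roots iff E₂/h₂ > λE₁/(1+λh₁). Equality gives the switch point.
λE₁h₂ = E₂ + λE₂h₁ ⇒ λ = E₂/(E₁h₂ − E₂h₁) = 1700/(1.183e+04 − 5270) = 0.2591 per min.

0.259 per min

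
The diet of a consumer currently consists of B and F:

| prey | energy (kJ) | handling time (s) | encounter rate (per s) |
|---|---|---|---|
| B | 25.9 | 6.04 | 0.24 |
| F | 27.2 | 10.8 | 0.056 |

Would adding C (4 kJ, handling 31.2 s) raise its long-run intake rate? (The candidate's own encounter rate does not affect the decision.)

On B and F alone, R = ΣλE/(1+Σλh) = 7.739/3.054 = 2.534 kJ/s.
C: E/h = 4/31.2 = 0.1282 kJ/s.
Since 0.1282 < R, time spent handling C is better spent searching.

No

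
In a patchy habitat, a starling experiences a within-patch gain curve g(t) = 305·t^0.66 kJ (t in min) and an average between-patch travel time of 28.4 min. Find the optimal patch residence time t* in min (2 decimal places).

Optimal t* satisfies g'(t*) = g(t*)/(T + t*).
g'(t) = 0.66·305·t^-0.34. Setting 0.66·305·t^-0.34 = 305·t^0.66/(28.4+t) gives 0.66(28.4+t) = t, so 0.34·t = 0.66×28.4.
t* = 0.66×28.4/0.34 = 55.13 min.

55.13 min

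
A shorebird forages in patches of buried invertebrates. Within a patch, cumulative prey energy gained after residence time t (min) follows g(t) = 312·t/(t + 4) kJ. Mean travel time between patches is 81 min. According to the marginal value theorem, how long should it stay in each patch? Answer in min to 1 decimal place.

Optimal t* satisfies g'(t*) = g(t*)/(T + t*).
g'(t) = 312·4/(t + 4)². Setting 312·4/(t+4)² = 312t/[(t+4)(81+t)] gives 4(81+t) = t(t+4), so t² = 4×81 = 324.
t* = √324 = 18 min.

18.0 min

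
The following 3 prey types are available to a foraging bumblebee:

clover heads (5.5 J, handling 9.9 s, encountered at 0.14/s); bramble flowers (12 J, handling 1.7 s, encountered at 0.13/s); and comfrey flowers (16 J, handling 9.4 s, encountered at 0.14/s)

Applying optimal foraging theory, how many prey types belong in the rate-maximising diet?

Profitabilities (E/h, J/s): bramble flowers 7.06, comfrey flowers 1.7, clover heads 0.556. Add prey in this order while the next type's profitability exceeds the intake rate on those already taken.
Rate on top 1: 1.278. comfrey flowers: 1.7 > 1.278 → include.
Rate on top 2: 1.498. clover heads: 0.556 < 1.498 → exclude; stop.
Optimal diet: bramble flowers, comfrey flowers — 2 of 3 types.

2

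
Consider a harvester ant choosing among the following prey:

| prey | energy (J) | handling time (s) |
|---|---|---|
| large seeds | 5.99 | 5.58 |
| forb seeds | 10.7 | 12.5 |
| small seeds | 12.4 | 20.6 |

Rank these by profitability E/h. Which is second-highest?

Profitability E/h (J/s): large seeds = 5.99/5.58 = 1.07, forb seeds = 10.7/12.5 = 0.856, small seeds = 12.4/20.6 = 0.602.
Ranked: large seeds > forb seeds > small seeds.

forb seeds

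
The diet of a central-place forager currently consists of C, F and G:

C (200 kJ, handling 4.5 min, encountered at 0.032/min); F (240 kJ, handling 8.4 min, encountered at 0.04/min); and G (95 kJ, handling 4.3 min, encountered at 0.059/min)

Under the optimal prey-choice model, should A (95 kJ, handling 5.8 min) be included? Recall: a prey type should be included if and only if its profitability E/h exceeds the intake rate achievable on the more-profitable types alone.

Yes

On C, F and G alone, R = ΣλE/(1+Σλh) = 21.61/1.734 = 12.46 kJ/min.
A: E/h = 95/5.8 = 16.38 kJ/min.
16.38 > 12.46, so adding A raises the average — include it.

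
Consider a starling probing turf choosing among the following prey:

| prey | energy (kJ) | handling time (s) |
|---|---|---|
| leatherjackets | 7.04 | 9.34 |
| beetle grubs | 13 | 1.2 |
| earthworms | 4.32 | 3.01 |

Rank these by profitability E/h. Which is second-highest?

earthworms

Profitability E/h (kJ/s): leatherjackets = 7.04/9.34 = 0.754, beetle grubs = 13/1.2 = 10.8, earthworms = 4.32/3.01 = 1.44.
Ranked: beetle grubs > earthworms > leatherjackets.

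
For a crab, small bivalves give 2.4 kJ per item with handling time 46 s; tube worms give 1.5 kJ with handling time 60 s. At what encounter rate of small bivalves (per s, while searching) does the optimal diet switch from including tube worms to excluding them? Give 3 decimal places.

0.020 per s

Drop tube worms once their profitability E₂/h₂ falls below the rate achievable on small bivalves alone: E₂/h₂ = λE₁/(1 + λh₁).
Solve for λ: λE₁h₂ = E₂(1 + λh₁) → λ(E₁h₂ − E₂h₁) = E₂ → λ = E₂/(E₁h₂ − E₂h₁).
λ = 1.5/(2.4×60 − 1.5×46) = 1.5/75 = 0.02 per s.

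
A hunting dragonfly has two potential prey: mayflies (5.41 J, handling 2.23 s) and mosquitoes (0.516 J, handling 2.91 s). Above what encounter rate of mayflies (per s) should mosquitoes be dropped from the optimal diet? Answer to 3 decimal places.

0.035 per s

The zero-one rule: include mosquitoes iff E₂/h₂ > λE₁/(1+λh₁). Equality gives the switch point.
λE₁h₂ = E₂ + λE₂h₁ ⇒ λ = E₂/(E₁h₂ − E₂h₁) = 0.516/(15.74 − 1.151) = 0.03536 per s.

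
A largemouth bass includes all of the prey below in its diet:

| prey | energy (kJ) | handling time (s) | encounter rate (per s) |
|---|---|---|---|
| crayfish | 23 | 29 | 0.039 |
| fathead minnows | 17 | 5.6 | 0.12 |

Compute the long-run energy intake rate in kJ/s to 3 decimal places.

R = Σλ_iE_i / (1 + Σλ_ih_i)
Numerator: 0.039×23 + 0.12×17 = 2.937
Denominator: 1 + 0.039×29 + 0.12×5.6 = 2.803
R = 2.937/2.803 = 1.048 kJ/s

1.048 kJ/s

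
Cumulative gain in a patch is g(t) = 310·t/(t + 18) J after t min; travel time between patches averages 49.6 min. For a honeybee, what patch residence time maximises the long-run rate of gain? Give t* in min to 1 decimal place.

29.9 min

By the marginal value theorem, leave when the instantaneous gain rate g'(t) equals the habitat-wide average g(t)/(T + t).
g'(t) = 310·18/(t + 18)². Setting 310·18/(t+18)² = 310t/[(t+18)(49.6+t)] gives 18(49.6+t) = t(t+18), so t² = 18×49.6 = 892.8.
t* = √892.8 = 29.88 min.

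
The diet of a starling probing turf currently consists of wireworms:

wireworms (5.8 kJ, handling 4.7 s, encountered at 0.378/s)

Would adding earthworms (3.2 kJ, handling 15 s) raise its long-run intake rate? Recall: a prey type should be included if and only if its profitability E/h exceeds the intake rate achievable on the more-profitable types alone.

Intake rate on the current diet: R = (0.378×5.8) / (1 + 0.378×4.7) = 2.192/2.777 = 0.7896 kJ/s.
Profitability of earthworms: 3.2/15 = 0.2133 kJ/s.
Since 0.2133 < R, time spent handling earthworms is better spent searching.

No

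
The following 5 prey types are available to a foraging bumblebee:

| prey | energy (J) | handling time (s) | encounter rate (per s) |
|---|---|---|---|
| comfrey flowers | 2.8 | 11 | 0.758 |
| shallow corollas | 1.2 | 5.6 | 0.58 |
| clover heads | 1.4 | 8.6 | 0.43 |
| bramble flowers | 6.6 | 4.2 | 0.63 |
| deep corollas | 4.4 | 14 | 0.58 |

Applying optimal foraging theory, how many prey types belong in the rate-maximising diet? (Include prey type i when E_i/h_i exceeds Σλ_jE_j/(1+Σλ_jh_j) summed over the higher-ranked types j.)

Rank by E/h (J/s): bramble flowers 1.57, deep corollas 0.314, comfrey flowers 0.255, shallow corollas 0.214, clover heads 0.163. Include each in turn until the next type's E/h falls below the running intake rate.
Rate on top 1: 1.14. deep corollas: 0.314 < 1.14 → exclude; stop.
Optimal diet: bramble flowers — 1 of 5 types.

1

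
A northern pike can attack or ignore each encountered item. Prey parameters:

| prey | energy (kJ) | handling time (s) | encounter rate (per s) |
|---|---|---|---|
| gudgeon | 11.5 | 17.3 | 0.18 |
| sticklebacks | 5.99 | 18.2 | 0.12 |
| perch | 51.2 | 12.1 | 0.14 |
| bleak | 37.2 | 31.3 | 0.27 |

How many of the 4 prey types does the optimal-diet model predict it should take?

1

Profitabilities (E/h, kJ/s): perch 4.23, bleak 1.19, gudgeon 0.665, sticklebacks 0.329. Add prey in this order while the next type's profitability exceeds the intake rate on those already taken.
Rate on top 1: 2.661. bleak: 1.19 < 2.661 → exclude; stop.
Optimal diet: perch — 1 of 4 types.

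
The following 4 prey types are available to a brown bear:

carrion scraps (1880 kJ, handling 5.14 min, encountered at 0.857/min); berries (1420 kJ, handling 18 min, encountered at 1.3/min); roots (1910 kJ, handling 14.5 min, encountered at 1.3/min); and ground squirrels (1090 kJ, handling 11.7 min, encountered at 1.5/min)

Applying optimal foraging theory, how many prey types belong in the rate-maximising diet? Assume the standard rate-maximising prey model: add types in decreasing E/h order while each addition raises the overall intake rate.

Rank by E/h (kJ/min): carrion scraps 366, roots 132, ground squirrels 93.2, berries 78.9. Include each in turn until the next type's E/h falls below the running intake rate.
Rate on top 1: 298.1. roots: 132 < 298.1 → exclude; stop.
Optimal diet: carrion scraps — 1 of 4 types.

1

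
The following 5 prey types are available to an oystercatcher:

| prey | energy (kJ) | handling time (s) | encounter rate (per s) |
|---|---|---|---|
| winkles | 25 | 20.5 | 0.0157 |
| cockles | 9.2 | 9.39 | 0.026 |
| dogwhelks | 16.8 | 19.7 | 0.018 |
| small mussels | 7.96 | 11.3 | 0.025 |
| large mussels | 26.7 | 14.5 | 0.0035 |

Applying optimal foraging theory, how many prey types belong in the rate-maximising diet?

5

Rank by E/h (kJ/s): large mussels 1.84, winkles 1.22, cockles 0.98, dogwhelks 0.853, small mussels 0.704. Include each in turn until the next type's E/h falls below the running intake rate.
Rate on top 1: 0.08894. winkles: 1.22 > 0.08894 → include.
Rate on top 2: 0.354. cockles: 0.98 > 0.354 → include.
Rate on top 3: 0.4485. dogwhelks: 0.853 > 0.4485 → include.
Rate on top 4: 0.5212. small mussels: 0.704 > 0.5212 → include.
Optimal diet: large mussels, winkles, cockles, dogwhelks, small mussels — 5 of 5 types.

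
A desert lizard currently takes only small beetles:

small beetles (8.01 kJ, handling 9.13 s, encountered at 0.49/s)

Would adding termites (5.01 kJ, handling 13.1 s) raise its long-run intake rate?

No

Current rate: (0.49×8.01)/(1 + 0.49×9.13) = 0.717 kJ/s.
Profitability of termites: 5.01/13.1 = 0.3824 kJ/s.
Since 0.3824 < R, time spent handling termites is better spent searching.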